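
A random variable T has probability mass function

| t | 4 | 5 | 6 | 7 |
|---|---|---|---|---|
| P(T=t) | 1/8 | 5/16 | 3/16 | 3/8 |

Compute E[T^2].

E[T^2] = Σ t^2·P(T=t)
 = 16·1/8 + 25·5/16 + 36·3/16 + 49·3/8
 = 2 + 125/16 + 27/4 + 147/8
 = 559/16

34.9375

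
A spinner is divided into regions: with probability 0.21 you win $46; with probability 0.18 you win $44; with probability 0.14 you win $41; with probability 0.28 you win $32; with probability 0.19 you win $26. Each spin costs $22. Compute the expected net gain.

15.22

E[payout] = 46·0.21 + 44·0.18 + 41·0.14 + 32·0.28 + 26·0.19
 = 9.66 + 7.92 + 5.74 + 8.96 + 4.94
 = 37.22
Net = 37.22 - 22 = 15.22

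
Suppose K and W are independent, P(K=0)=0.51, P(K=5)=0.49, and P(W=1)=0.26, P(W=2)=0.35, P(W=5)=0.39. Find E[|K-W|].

E[|K-W|] = Σ_k Σ_w |k-w| · P(K=k)P(W=w)
 = 1·0.1326 + 2·0.1785 + 5·0.1989 + 4·0.1274 + 3·0.1715 + 0·0.1911
 = 0.1326 + 0.357 + 0.9945 + 0.5096 + 0.5145 + 0
 = 2.5082

2.5082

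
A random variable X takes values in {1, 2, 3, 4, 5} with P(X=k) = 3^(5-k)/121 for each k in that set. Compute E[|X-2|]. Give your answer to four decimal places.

0.8182

E[|X-2|] = Σ |x-2|·P(X=x)
 = 1·81/121 + 0·27/121 + 1·9/121 + 2·3/121 + 3·1/121
 = 81/121 + 0 + 9/121 + 6/121 + 3/121
 = 9/11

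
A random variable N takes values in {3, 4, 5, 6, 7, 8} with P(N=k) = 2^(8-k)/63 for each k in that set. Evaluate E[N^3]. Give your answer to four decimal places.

78.5714

E[N^3] = Σ n^3·P(N=n)
 = 27·32/63 + 64·16/63 + 125·8/63 + 216·4/63 + 343·2/63 + 512·1/63
 = 96/7 + 1024/63 + 1000/63 + 96/7 + 98/9 + 512/63
 = 550/7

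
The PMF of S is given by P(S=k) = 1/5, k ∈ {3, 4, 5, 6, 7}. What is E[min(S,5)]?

4.4

E[min(S,5)] = Σ min(s,5)·P(S=s)
 = 3·1/5 + 4·1/5 + 5·1/5 + 5·1/5 + 5·1/5
 = 3/5 + 4/5 + 1 + 1 + 1
 = 22/5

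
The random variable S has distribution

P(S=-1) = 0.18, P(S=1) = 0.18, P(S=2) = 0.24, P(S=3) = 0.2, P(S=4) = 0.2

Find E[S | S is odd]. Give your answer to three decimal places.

1.071

P(S is odd) = 0.18 + 0.18 + 0.2 = 0.56.
E[S | S is odd] = [(-1)·0.18 + 1·0.18 + 3·0.2] / 0.56
 = 0.6 / 0.56
 = 15/14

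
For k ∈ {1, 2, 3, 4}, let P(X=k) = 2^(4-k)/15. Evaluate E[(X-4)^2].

6

E[(X-4)^2] = Σ (x-4)^2·P(X=x)
 = 9·8/15 + 4·4/15 + 1·2/15 + 0·1/15
 = 24/5 + 16/15 + 2/15 + 0
 = 6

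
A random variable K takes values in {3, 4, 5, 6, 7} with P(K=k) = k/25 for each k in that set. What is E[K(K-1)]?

E[K(K-1)] = Σ k(k-1)·P(K=k)
 = 6·3/25 + 12·4/25 + 20·1/5 + 30·6/25 + 42·7/25
 = 18/25 + 48/25 + 4 + 36/5 + 294/25
 = 128/5

25.6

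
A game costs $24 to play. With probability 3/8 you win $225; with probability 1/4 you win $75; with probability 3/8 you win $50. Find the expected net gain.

E[payout] = 225·3/8 + 75·1/4 + 50·3/8
 = 675/8 + 75/4 + 75/4
 = 975/8
Net = 975/8 - 24 = 783/8

97.875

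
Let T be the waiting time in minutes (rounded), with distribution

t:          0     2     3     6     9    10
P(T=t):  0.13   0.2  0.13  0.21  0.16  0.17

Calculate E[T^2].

E[T^2] = Σ t^2·P(T=t)
 = 0·0.13 + 4·0.2 + 9·0.13 + 36·0.21 + 81·0.16 + 100·0.17
 = 0 + 0.8 + 1.17 + 7.56 + 12.96 + 17
 = 39.49

39.49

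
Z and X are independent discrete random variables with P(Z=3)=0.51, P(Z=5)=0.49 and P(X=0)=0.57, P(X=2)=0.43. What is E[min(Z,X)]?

0.86

E[min(Z,X)] = Σ_z Σ_x min(z,x) · P(Z=z)P(X=x)
 = 0·0.2907 + 2·0.2193 + 0·0.2793 + 2·0.2107
 = 0 + 0.4386 + 0 + 0.4214
 = 0.86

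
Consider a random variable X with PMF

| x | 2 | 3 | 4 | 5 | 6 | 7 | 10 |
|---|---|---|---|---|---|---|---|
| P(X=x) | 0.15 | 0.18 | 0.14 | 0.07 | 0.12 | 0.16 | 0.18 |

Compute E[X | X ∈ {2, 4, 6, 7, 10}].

P(X ∈ {2, 4, 6, 7, 10}) = 0.15 + 0.14 + 0.12 + 0.16 + 0.18 = 0.75.
E[X | X ∈ {2, 4, 6, 7, 10}] = [2·0.15 + 4·0.14 + 6·0.12 + 7·0.16 + 10·0.18] / 0.75
 = 4.5 / 0.75
 = 6

6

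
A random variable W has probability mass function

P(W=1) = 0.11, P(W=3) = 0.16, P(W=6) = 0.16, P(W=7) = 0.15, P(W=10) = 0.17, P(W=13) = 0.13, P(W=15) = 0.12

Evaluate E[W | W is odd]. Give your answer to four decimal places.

P(W is odd) = 0.11 + 0.16 + 0.15 + 0.13 + 0.12 = 0.67.
E[W | W is odd] = [1·0.11 + 3·0.16 + 7·0.15 + 13·0.13 + 15·0.12] / 0.67
 = 5.13 / 0.67
 = 513/67

7.6567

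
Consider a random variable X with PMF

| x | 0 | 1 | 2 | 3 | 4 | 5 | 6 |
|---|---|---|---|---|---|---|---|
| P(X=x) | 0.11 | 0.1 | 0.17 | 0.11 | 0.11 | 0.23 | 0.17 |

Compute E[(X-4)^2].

4.36

E[(X-4)^2] = Σ (x-4)^2·P(X=x)
 = 16·0.11 + 9·0.1 + 4·0.17 + 1·0.11 + 0·0.11 + 1·0.23 + 4·0.17
 = 1.76 + 0.9 + 0.68 + 0.11 + 0 + 0.23 + 0.68
 = 4.36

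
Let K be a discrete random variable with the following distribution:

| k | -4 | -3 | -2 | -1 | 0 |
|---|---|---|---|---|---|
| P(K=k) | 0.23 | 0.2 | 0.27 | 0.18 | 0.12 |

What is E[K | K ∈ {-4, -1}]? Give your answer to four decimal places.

P(K ∈ {-4, -1}) = 0.23 + 0.18 = 0.41.
E[K | K ∈ {-4, -1}] = [(-4)·0.23 + (-1)·0.18] / 0.41
 = -1.1 / 0.41
 = -110/41

-2.6829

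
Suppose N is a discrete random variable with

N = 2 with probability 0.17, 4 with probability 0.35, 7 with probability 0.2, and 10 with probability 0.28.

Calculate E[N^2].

E[N^2] = Σ n^2·P(N=n)
 = 4·0.17 + 16·0.35 + 49·0.2 + 100·0.28
 = 0.68 + 5.6 + 9.8 + 28
 = 44.08

44.08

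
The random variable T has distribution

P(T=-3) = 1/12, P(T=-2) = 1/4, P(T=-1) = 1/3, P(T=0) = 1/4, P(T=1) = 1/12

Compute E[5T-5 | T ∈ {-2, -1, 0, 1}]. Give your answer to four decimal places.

-9.0909

P(T ∈ {-2, -1, 0, 1}) = 1/4 + 1/3 + 1/4 + 1/12 = 11/12.
E[5T-5 | T ∈ {-2, -1, 0, 1}] = [(-15)·1/4 + (-10)·1/3 + (-5)·1/4 + 0·1/12] / (11/12)
 = -25/3 / (11/12)
 = -100/11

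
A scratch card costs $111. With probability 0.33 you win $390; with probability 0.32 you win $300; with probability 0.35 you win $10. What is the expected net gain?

117.2

E[payout] = 390·0.33 + 300·0.32 + 10·0.35
 = 128.7 + 96 + 3.5
 = 228.2
Net = 228.2 - 111 = 117.2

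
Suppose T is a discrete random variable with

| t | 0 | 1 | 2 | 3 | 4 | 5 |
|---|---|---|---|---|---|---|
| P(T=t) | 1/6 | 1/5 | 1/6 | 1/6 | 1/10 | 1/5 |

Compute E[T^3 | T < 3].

P(T < 3) = 1/6 + 1/5 + 1/6 = 8/15.
E[T^3 | T < 3] = [0·1/6 + 1·1/5 + 8·1/6] / (8/15)
 = 23/15 / (8/15)
 = 23/8

2.875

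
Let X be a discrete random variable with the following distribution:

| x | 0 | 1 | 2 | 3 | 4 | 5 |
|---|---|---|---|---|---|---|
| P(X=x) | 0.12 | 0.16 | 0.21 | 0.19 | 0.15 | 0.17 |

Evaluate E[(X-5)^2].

8.36

E[(X-5)^2] = Σ (x-5)^2·P(X=x)
 = 25·0.12 + 16·0.16 + 9·0.21 + 4·0.19 + 1·0.15 + 0·0.17
 = 3 + 2.56 + 1.89 + 0.76 + 0.15 + 0
 = 8.36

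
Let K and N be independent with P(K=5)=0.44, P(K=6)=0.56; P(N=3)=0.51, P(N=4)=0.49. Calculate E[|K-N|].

2.07

E[|K-N|] = Σ_k Σ_n |k-n| · P(K=k)P(N=n)
 = 2·0.2244 + 1·0.2156 + 3·0.2856 + 2·0.2744
 = 0.4488 + 0.2156 + 0.8568 + 0.5488
 = 2.07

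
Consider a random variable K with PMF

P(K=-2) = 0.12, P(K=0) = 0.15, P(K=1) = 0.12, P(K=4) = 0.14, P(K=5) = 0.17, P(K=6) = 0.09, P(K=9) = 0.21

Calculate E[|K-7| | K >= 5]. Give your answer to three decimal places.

1.809

P(K >= 5) = 0.17 + 0.09 + 0.21 = 0.47.
E[|K-7| | K >= 5] = [2·0.17 + 1·0.09 + 2·0.21] / 0.47
 = 0.85 / 0.47
 = 85/47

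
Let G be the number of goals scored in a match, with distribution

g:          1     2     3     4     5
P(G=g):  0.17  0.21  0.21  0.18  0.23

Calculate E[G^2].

E[G^2] = Σ g^2·P(G=g)
 = 1·0.17 + 4·0.21 + 9·0.21 + 16·0.18 + 25·0.23
 = 0.17 + 0.84 + 1.89 + 2.88 + 5.75
 = 11.53

11.53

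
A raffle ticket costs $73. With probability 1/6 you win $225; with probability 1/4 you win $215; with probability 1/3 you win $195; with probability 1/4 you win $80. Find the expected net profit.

E[payout] = 225·1/6 + 215·1/4 + 195·1/3 + 80·1/4
 = 75/2 + 215/4 + 65 + 20
 = 705/4
Net = 705/4 - 73 = 413/4

103.25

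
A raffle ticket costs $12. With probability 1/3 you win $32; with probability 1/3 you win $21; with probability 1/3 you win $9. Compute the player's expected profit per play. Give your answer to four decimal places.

8.6667

E[payout] = 32·1/3 + 21·1/3 + 9·1/3
 = 32/3 + 7 + 3
 = 62/3
Net = 62/3 - 12 = 26/3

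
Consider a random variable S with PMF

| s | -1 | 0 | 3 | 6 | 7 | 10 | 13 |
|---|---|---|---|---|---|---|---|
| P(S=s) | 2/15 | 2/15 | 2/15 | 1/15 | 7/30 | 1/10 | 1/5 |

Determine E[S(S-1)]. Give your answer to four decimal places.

E[S(S-1)] = Σ s(s-1)·P(S=s)
 = 2·2/15 + 0·2/15 + 6·2/15 + 30·1/15 + 42·7/30 + 90·1/10 + 156·1/5
 = 4/15 + 0 + 4/5 + 2 + 49/5 + 9 + 156/5
 = 796/15

53.0667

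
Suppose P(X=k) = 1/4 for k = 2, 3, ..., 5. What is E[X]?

3.5

E[X] = Σ x·P(X=x)
 = 2·1/4 + 3·1/4 + 4·1/4 + 5·1/4
 = 1/2 + 3/4 + 1 + 5/4
 = 7/2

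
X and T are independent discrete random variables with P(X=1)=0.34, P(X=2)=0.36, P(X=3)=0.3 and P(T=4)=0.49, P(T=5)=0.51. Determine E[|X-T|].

E[|X-T|] = Σ_x Σ_t |x-t| · P(X=x)P(T=t)
 = 3·0.1666 + 4·0.1734 + 2·0.1764 + 3·0.1836 + 1·0.147 + 2·0.153
 = 0.4998 + 0.6936 + 0.3528 + 0.5508 + 0.147 + 0.306
 = 2.55

2.55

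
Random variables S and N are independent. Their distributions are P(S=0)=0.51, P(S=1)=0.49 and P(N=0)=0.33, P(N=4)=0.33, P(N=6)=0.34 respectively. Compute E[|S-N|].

3.1934

E[|S-N|] = Σ_s Σ_n |s-n| · P(S=s)P(N=n)
 = 0·0.1683 + 4·0.1683 + 6·0.1734 + 1·0.1617 + 3·0.1617 + 5·0.1666
 = 0 + 0.6732 + 1.0404 + 0.1617 + 0.4851 + 0.833
 = 3.1934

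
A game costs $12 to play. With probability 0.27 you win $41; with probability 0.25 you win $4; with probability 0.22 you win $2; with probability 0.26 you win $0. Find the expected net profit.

E[payout] = 41·0.27 + 4·0.25 + 2·0.22 + 0·0.26
 = 11.07 + 1 + 0.44 + 0
 = 12.51
Net = 12.51 - 12 = 0.51

0.51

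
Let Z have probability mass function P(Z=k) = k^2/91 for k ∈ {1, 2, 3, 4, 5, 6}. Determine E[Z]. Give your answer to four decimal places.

4.8462

E[Z] = Σ z·P(Z=z)
 = 1·1/91 + 2·4/91 + 3·9/91 + 4·16/91 + 5·25/91 + 6·36/91
 = 1/91 + 8/91 + 27/91 + 64/91 + 125/91 + 216/91
 = 63/13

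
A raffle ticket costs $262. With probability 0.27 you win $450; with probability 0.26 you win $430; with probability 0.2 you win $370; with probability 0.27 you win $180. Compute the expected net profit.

E[payout] = 450·0.27 + 430·0.26 + 370·0.2 + 180·0.27
 = 121.5 + 111.8 + 74 + 48.6
 = 355.9
Net = 355.9 - 262 = 93.9

93.9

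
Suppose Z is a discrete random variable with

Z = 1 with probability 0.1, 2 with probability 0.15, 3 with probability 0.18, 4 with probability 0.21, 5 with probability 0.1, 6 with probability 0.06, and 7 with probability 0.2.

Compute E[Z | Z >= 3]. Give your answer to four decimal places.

4.8533

P(Z >= 3) = 0.18 + 0.21 + 0.1 + 0.06 + 0.2 = 0.75.
E[Z | Z >= 3] = [3·0.18 + 4·0.21 + 5·0.1 + 6·0.06 + 7·0.2] / 0.75
 = 3.64 / 0.75
 = 364/75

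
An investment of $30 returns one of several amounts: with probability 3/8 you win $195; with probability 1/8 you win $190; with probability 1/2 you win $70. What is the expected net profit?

101.875

E[payout] = 195·3/8 + 190·1/8 + 70·1/2
 = 585/8 + 95/4 + 35
 = 1055/8
Net = 1055/8 - 30 = 815/8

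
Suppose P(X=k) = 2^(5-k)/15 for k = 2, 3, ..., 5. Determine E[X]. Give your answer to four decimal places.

2.7333

E[X] = Σ x·P(X=x)
 = 2·8/15 + 3·4/15 + 4·2/15 + 5·1/15
 = 16/15 + 4/5 + 8/15 + 1/3
 = 41/15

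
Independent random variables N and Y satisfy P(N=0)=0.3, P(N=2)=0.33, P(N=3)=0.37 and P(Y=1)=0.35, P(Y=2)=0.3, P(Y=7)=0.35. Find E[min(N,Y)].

E[min(N,Y)] = Σ_n Σ_y min(n,y) · P(N=n)P(Y=y)
 = 0·0.105 + 0·0.09 + 0·0.105 + 1·0.1155 + 2·0.099 + 2·0.1155 + 1·0.1295 + 2·0.111 + 3·0.1295
 = 0 + 0 + 0 + 0.1155 + 0.198 + 0.231 + 0.1295 + 0.222 + 0.3885
 = 1.2845

1.2845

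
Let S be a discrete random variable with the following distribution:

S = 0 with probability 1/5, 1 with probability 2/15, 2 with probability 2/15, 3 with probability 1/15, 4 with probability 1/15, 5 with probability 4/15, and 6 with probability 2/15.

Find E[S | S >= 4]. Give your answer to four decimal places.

P(S >= 4) = 1/15 + 4/15 + 2/15 = 7/15.
E[S | S >= 4] = [4·1/15 + 5·4/15 + 6·2/15] / (7/15)
 = 12/5 / (7/15)
 = 36/7

5.1429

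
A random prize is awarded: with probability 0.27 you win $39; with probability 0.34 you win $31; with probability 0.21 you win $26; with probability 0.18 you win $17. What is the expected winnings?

29.59

E[payout] = 39·0.27 + 31·0.34 + 26·0.21 + 17·0.18
 = 10.53 + 10.54 + 5.46 + 3.06
 = 29.59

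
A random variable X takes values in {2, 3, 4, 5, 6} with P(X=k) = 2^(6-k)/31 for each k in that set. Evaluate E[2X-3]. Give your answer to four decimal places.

2.6774

E[2X-3] = Σ (2x-3)·P(X=x)
 = 1·16/31 + 3·8/31 + 5·4/31 + 7·2/31 + 9·1/31
 = 16/31 + 24/31 + 20/31 + 14/31 + 9/31
 = 83/31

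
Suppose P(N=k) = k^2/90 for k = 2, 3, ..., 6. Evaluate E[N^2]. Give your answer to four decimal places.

E[N^2] = Σ n^2·P(N=n)
 = 4·2/45 + 9·1/10 + 16·8/45 + 25·5/18 + 36·2/5
 = 8/45 + 9/10 + 128/45 + 125/18 + 72/5
 = 379/15

25.2667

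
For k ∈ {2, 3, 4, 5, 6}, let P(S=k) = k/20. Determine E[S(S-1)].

E[S(S-1)] = Σ s(s-1)·P(S=s)
 = 2·1/10 + 6·3/20 + 12·1/5 + 20·1/4 + 30·3/10
 = 1/5 + 9/10 + 12/5 + 5 + 9
 = 35/2

17.5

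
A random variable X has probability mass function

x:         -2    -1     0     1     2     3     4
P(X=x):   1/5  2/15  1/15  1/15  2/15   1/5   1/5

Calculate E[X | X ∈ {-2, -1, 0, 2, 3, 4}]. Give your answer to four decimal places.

P(X ∈ {-2, -1, 0, 2, 3, 4}) = 1/5 + 2/15 + 1/15 + 2/15 + 1/5 + 1/5 = 14/15.
E[X | X ∈ {-2, -1, 0, 2, 3, 4}] = [(-2)·1/5 + (-1)·2/15 + 0·1/15 + 2·2/15 + 3·1/5 + 4·1/5] / (14/15)
 = 17/15 / (14/15)
 = 17/14

1.2143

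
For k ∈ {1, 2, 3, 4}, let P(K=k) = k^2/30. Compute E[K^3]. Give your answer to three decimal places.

43.333

E[K^3] = Σ k^3·P(K=k)
 = 1·1/30 + 8·2/15 + 27·3/10 + 64·8/15
 = 1/30 + 16/15 + 81/10 + 512/15
 = 130/3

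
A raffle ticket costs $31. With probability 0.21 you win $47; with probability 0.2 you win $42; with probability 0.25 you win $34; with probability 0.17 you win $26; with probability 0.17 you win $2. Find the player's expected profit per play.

0.53

E[payout] = 47·0.21 + 42·0.2 + 34·0.25 + 26·0.17 + 2·0.17
 = 9.87 + 8.4 + 8.5 + 4.42 + 0.34
 = 31.53
Net = 31.53 - 31 = 0.53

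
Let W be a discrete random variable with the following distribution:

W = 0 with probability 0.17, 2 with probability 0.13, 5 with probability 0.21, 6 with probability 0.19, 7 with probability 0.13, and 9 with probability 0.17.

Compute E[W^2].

32.75

E[W^2] = Σ w^2·P(W=w)
 = 0·0.17 + 4·0.13 + 25·0.21 + 36·0.19 + 49·0.13 + 81·0.17
 = 0 + 0.52 + 5.25 + 6.84 + 6.37 + 13.77
 = 32.75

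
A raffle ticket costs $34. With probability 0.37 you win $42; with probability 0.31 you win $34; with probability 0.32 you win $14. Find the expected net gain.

-3.44

E[payout] = 42·0.37 + 34·0.31 + 14·0.32
 = 15.54 + 10.54 + 4.48
 = 30.56
Net = 30.56 - 34 = -3.44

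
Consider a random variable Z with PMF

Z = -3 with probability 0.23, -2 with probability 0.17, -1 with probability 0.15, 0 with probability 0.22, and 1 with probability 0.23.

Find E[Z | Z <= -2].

P(Z <= -2) = 0.23 + 0.17 = 0.4.
E[Z | Z <= -2] = [(-3)·0.23 + (-2)·0.17] / 0.4
 = -1.03 / 0.4
 = -103/40

-2.575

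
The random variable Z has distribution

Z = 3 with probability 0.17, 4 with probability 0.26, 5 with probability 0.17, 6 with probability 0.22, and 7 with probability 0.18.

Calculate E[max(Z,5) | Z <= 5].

5

P(Z <= 5) = 0.17 + 0.26 + 0.17 = 0.6.
E[max(Z,5) | Z <= 5] = [5·0.17 + 5·0.26 + 5·0.17] / 0.6
 = 3 / 0.6
 = 5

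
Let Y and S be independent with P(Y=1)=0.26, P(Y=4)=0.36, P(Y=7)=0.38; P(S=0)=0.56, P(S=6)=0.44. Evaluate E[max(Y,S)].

E[max(Y,S)] = Σ_y Σ_s max(y,s) · P(Y=y)P(S=s)
 = 1·0.1456 + 6·0.1144 + 4·0.2016 + 6·0.1584 + 7·0.2128 + 7·0.1672
 = 0.1456 + 0.6864 + 0.8064 + 0.9504 + 1.4896 + 1.1704
 = 5.2488

5.2488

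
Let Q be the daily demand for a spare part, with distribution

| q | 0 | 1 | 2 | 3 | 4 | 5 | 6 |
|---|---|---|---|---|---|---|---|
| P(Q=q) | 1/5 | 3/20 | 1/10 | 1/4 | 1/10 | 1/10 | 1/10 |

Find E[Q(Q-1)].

7.9

E[Q(Q-1)] = Σ q(q-1)·P(Q=q)
 = 0·1/5 + 0·3/20 + 2·1/10 + 6·1/4 + 12·1/10 + 20·1/10 + 30·1/10
 = 0 + 0 + 1/5 + 3/2 + 6/5 + 2 + 3
 = 79/10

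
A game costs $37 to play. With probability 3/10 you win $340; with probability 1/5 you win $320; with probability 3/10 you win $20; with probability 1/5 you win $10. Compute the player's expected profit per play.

E[payout] = 340·3/10 + 320·1/5 + 20·3/10 + 10·1/5
 = 102 + 64 + 6 + 2
 = 174
Net = 174 - 37 = 137

137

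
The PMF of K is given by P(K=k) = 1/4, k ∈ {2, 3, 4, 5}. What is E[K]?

E[K] = Σ k·P(K=k)
 = 2·1/4 + 3·1/4 + 4·1/4 + 5·1/4
 = 1/2 + 3/4 + 1 + 5/4
 = 7/2

3.5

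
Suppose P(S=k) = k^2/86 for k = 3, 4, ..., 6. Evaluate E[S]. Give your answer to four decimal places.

5.0233

E[S] = Σ s·P(S=s)
 = 3·9/86 + 4·8/43 + 5·25/86 + 6·18/43
 = 27/86 + 32/43 + 125/86 + 108/43
 = 216/43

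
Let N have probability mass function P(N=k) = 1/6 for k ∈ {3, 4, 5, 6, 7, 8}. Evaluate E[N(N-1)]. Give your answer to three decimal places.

27.667

E[N(N-1)] = Σ n(n-1)·P(N=n)
 = 6·1/6 + 12·1/6 + 20·1/6 + 30·1/6 + 42·1/6 + 56·1/6
 = 1 + 2 + 10/3 + 5 + 7 + 28/3
 = 83/3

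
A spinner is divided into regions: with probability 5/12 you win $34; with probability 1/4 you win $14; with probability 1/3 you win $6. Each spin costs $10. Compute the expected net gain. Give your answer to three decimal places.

E[payout] = 34·5/12 + 14·1/4 + 6·1/3
 = 85/6 + 7/2 + 2
 = 59/3
Net = 59/3 - 10 = 29/3

9.667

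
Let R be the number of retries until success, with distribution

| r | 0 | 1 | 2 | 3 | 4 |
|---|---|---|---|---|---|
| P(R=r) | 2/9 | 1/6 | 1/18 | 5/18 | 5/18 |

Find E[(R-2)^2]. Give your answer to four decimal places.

E[(R-2)^2] = Σ (r-2)^2·P(R=r)
 = 4·2/9 + 1·1/6 + 0·1/18 + 1·5/18 + 4·5/18
 = 8/9 + 1/6 + 0 + 5/18 + 10/9
 = 22/9

2.4444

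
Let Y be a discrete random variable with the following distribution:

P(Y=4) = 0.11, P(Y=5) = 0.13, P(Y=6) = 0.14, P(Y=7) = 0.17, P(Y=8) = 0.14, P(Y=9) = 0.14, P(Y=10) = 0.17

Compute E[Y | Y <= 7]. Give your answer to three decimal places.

P(Y <= 7) = 0.11 + 0.13 + 0.14 + 0.17 = 0.55.
E[Y | Y <= 7] = [4·0.11 + 5·0.13 + 6·0.14 + 7·0.17] / 0.55
 = 3.12 / 0.55
 = 312/55

5.673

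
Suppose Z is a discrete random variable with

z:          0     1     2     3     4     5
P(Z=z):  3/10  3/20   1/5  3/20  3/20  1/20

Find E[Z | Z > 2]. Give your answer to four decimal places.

3.7143

P(Z > 2) = 3/20 + 3/20 + 1/20 = 7/20.
E[Z | Z > 2] = [3·3/20 + 4·3/20 + 5·1/20] / (7/20)
 = 13/10 / (7/20)
 = 26/7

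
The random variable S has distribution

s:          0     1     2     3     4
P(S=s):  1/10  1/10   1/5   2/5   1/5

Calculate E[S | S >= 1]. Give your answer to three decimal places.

2.778

P(S >= 1) = 1/10 + 1/5 + 2/5 + 1/5 = 9/10.
E[S | S >= 1] = [1·1/10 + 2·1/5 + 3·2/5 + 4·1/5] / (9/10)
 = 5/2 / (9/10)
 = 25/9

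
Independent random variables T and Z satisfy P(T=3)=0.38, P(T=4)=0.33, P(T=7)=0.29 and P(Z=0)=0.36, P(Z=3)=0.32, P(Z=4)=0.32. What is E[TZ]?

10.0576

E[TZ] = Σ_t Σ_z tz · P(T=t)P(Z=z)
 = 0·0.1368 + 9·0.1216 + 12·0.1216 + 0·0.1188 + 12·0.1056 + 16·0.1056 + 0·0.1044 + 21·0.0928 + 28·0.0928
 = 0 + 1.0944 + 1.4592 + 0 + 1.2672 + 1.6896 + 0 + 1.9488 + 2.5984
 = 10.0576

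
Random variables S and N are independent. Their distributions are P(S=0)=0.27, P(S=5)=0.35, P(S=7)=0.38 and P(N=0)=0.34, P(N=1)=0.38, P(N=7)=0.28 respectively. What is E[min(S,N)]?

E[min(S,N)] = Σ_s Σ_n min(s,n) · P(S=s)P(N=n)
 = 0·0.0918 + 0·0.1026 + 0·0.0756 + 0·0.119 + 1·0.133 + 5·0.098 + 0·0.1292 + 1·0.1444 + 7·0.1064
 = 0 + 0 + 0 + 0 + 0.133 + 0.49 + 0 + 0.1444 + 0.7448
 = 1.5122

1.5122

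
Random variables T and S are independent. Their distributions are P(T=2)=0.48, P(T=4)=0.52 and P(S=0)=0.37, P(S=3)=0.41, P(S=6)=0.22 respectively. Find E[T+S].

5.59

E[T+S] = Σ_t Σ_s (t+s) · P(T=t)P(S=s)
 = 2·0.1776 + 5·0.1968 + 8·0.1056 + 4·0.1924 + 7·0.2132 + 10·0.1144
 = 0.3552 + 0.984 + 0.8448 + 0.7696 + 1.4924 + 1.144
 = 5.59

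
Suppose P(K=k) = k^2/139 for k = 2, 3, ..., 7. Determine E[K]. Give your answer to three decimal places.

E[K] = Σ k·P(K=k)
 = 2·4/139 + 3·9/139 + 4·16/139 + 5·25/139 + 6·36/139 + 7·49/139
 = 8/139 + 27/139 + 64/139 + 125/139 + 216/139 + 343/139
 = 783/139

5.633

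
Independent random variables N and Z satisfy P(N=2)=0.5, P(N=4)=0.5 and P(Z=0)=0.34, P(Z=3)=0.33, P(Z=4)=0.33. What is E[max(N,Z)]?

3.495

E[max(N,Z)] = Σ_n Σ_z max(n,z) · P(N=n)P(Z=z)
 = 2·0.17 + 3·0.165 + 4·0.165 + 4·0.17 + 4·0.165 + 4·0.165
 = 0.34 + 0.495 + 0.66 + 0.68 + 0.66 + 0.66
 = 3.495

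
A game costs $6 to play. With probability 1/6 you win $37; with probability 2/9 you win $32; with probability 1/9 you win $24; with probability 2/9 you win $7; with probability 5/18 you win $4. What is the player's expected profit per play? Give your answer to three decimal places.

12.611

E[payout] = 37·1/6 + 32·2/9 + 24·1/9 + 7·2/9 + 4·5/18
 = 37/6 + 64/9 + 8/3 + 14/9 + 10/9
 = 335/18
Net = 335/18 - 6 = 227/18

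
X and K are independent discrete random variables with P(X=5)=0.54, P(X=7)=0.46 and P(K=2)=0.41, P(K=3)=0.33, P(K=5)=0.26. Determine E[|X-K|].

E[|X-K|] = Σ_x Σ_k |x-k| · P(X=x)P(K=k)
 = 3·0.2214 + 2·0.1782 + 0·0.1404 + 5·0.1886 + 4·0.1518 + 2·0.1196
 = 0.6642 + 0.3564 + 0 + 0.943 + 0.6072 + 0.2392
 = 2.81

2.81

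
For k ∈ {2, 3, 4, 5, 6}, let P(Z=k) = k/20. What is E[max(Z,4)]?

E[max(Z,4)] = Σ max(z,4)·P(Z=z)
 = 4·1/10 + 4·3/20 + 4·1/5 + 5·1/4 + 6·3/10
 = 2/5 + 3/5 + 4/5 + 5/4 + 9/5
 = 97/20

4.85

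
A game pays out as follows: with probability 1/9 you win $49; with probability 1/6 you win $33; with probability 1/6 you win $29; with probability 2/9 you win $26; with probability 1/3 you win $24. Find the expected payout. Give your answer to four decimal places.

29.5556

E[payout] = 49·1/9 + 33·1/6 + 29·1/6 + 26·2/9 + 24·1/3
 = 49/9 + 11/2 + 29/6 + 52/9 + 8
 = 266/9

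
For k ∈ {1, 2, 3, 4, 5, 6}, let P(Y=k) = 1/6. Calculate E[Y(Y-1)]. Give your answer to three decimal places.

11.667

E[Y(Y-1)] = Σ y(y-1)·P(Y=y)
 = 0·1/6 + 2·1/6 + 6·1/6 + 12·1/6 + 20·1/6 + 30·1/6
 = 0 + 1/3 + 1 + 2 + 10/3 + 5
 = 35/3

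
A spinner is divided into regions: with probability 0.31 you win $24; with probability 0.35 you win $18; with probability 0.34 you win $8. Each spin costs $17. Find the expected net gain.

E[payout] = 24·0.31 + 18·0.35 + 8·0.34
 = 7.44 + 6.3 + 2.72
 = 16.46
Net = 16.46 - 17 = -0.54

-0.54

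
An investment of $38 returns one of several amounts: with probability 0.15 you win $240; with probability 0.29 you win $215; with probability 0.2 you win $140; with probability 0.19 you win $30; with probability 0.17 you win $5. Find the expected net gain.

E[payout] = 240·0.15 + 215·0.29 + 140·0.2 + 30·0.19 + 5·0.17
 = 36 + 62.35 + 28 + 5.7 + 0.85
 = 132.9
Net = 132.9 - 38 = 94.9

94.9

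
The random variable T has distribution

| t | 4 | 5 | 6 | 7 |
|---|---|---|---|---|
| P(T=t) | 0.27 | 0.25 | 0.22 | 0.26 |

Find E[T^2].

E[T^2] = Σ t^2·P(T=t)
 = 16·0.27 + 25·0.25 + 36·0.22 + 49·0.26
 = 4.32 + 6.25 + 7.92 + 12.74
 = 31.23

31.23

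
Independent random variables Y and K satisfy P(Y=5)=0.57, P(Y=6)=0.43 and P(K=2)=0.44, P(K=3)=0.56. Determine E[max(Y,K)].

E[max(Y,K)] = Σ_y Σ_k max(y,k) · P(Y=y)P(K=k)
 = 5·0.2508 + 5·0.3192 + 6·0.1892 + 6·0.2408
 = 1.254 + 1.596 + 1.1352 + 1.4448
 = 5.43

5.43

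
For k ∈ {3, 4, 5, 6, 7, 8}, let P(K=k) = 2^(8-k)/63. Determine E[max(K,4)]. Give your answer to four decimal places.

4.4127

E[max(K,4)] = Σ max(k,4)·P(K=k)
 = 4·32/63 + 4·16/63 + 5·8/63 + 6·4/63 + 7·2/63 + 8·1/63
 = 128/63 + 64/63 + 40/63 + 8/21 + 2/9 + 8/63
 = 278/63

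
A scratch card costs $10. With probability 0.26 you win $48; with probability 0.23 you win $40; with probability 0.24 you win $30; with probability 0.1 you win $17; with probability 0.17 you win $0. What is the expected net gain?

20.58

E[payout] = 48·0.26 + 40·0.23 + 30·0.24 + 17·0.1 + 0·0.17
 = 12.48 + 9.2 + 7.2 + 1.7 + 0
 = 30.58
Net = 30.58 - 10 = 20.58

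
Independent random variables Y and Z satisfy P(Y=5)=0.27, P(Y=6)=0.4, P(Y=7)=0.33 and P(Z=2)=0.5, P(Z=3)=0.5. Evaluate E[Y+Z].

8.56

E[Y+Z] = Σ_y Σ_z (y+z) · P(Y=y)P(Z=z)
 = 7·0.135 + 8·0.135 + 8·0.2 + 9·0.2 + 9·0.165 + 10·0.165
 = 0.945 + 1.08 + 1.6 + 1.8 + 1.485 + 1.65
 = 8.56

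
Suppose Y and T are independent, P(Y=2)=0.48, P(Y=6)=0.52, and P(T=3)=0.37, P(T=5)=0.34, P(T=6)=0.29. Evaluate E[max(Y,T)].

E[max(Y,T)] = Σ_y Σ_t max(y,t) · P(Y=y)P(T=t)
 = 3·0.1776 + 5·0.1632 + 6·0.1392 + 6·0.1924 + 6·0.1768 + 6·0.1508
 = 0.5328 + 0.816 + 0.8352 + 1.1544 + 1.0608 + 0.9048
 = 5.304

5.304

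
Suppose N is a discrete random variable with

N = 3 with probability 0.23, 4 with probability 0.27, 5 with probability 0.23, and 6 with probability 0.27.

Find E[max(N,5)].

E[max(N,5)] = Σ max(n,5)·P(N=n)
 = 5·0.23 + 5·0.27 + 5·0.23 + 6·0.27
 = 1.15 + 1.35 + 1.15 + 1.62
 = 5.27

5.27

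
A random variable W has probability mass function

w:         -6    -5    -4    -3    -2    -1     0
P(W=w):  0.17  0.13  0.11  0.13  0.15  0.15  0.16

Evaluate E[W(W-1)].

16

E[W(W-1)] = Σ w(w-1)·P(W=w)
 = 42·0.17 + 30·0.13 + 20·0.11 + 12·0.13 + 6·0.15 + 2·0.15 + 0·0.16
 = 7.14 + 3.9 + 2.2 + 1.56 + 0.9 + 0.3 + 0
 = 16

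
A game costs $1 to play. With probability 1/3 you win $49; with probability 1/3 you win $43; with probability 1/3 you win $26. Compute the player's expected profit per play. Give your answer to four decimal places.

38.3333

E[payout] = 49·1/3 + 43·1/3 + 26·1/3
 = 49/3 + 43/3 + 26/3
 = 118/3
Net = 118/3 - 1 = 115/3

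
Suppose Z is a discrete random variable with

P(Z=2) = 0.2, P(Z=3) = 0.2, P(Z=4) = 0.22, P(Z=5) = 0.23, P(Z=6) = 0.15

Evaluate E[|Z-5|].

1.37

E[|Z-5|] = Σ |z-5|·P(Z=z)
 = 3·0.2 + 2·0.2 + 1·0.22 + 0·0.23 + 1·0.15
 = 0.6 + 0.4 + 0.22 + 0 + 0.15
 = 1.37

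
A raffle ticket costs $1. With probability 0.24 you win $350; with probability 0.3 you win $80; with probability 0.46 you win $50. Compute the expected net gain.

E[payout] = 350·0.24 + 80·0.3 + 50·0.46
 = 84 + 24 + 23
 = 131
Net = 131 - 1 = 130

130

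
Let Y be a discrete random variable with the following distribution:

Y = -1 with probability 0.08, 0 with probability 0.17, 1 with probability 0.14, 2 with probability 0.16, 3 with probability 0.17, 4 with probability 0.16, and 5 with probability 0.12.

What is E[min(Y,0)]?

-0.08

E[min(Y,0)] = Σ min(y,0)·P(Y=y)
 = (-1)·0.08 + 0·0.17 + 0·0.14 + 0·0.16 + 0·0.17 + 0·0.16 + 0·0.12
 = (-0.08) + 0 + 0 + 0 + 0 + 0 + 0
 = -0.08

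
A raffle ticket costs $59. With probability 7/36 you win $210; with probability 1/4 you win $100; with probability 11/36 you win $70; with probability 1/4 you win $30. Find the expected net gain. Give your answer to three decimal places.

E[payout] = 210·7/36 + 100·1/4 + 70·11/36 + 30·1/4
 = 245/6 + 25 + 385/18 + 15/2
 = 1705/18
Net = 1705/18 - 59 = 643/18

35.722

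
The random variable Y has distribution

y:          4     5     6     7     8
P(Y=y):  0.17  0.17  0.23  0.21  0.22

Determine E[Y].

E[Y] = Σ y·P(Y=y)
 = 4·0.17 + 5·0.17 + 6·0.23 + 7·0.21 + 8·0.22
 = 0.68 + 0.85 + 1.38 + 1.47 + 1.76
 = 6.14

6.14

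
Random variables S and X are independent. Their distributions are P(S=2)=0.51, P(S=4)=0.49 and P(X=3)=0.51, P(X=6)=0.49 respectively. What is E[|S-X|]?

1.9898

E[|S-X|] = Σ_s Σ_x |s-x| · P(S=s)P(X=x)
 = 1·0.2601 + 4·0.2499 + 1·0.2499 + 2·0.2401
 = 0.2601 + 0.9996 + 0.2499 + 0.4802
 = 1.9898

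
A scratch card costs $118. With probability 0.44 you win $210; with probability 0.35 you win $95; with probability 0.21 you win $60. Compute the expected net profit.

20.25

E[payout] = 210·0.44 + 95·0.35 + 60·0.21
 = 92.4 + 33.25 + 12.6
 = 138.25
Net = 138.25 - 118 = 20.25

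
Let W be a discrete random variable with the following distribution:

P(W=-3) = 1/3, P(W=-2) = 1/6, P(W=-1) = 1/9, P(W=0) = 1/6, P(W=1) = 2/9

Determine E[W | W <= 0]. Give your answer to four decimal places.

-1.8571

P(W <= 0) = 1/3 + 1/6 + 1/9 + 1/6 = 7/9.
E[W | W <= 0] = [(-3)·1/3 + (-2)·1/6 + (-1)·1/9 + 0·1/6] / (7/9)
 = -13/9 / (7/9)
 = -13/7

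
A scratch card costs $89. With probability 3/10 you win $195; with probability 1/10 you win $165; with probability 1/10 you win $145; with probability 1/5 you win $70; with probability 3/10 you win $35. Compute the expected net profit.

25

E[payout] = 195·3/10 + 165·1/10 + 145·1/10 + 70·1/5 + 35·3/10
 = 117/2 + 33/2 + 29/2 + 14 + 21/2
 = 114
Net = 114 - 89 = 25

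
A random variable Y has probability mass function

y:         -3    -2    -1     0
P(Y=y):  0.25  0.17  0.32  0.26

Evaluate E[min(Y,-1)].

-1.67

E[min(Y,-1)] = Σ min(y,-1)·P(Y=y)
 = (-3)·0.25 + (-2)·0.17 + (-1)·0.32 + (-1)·0.26
 = (-0.75) + (-0.34) + (-0.32) + (-0.26)
 = -1.67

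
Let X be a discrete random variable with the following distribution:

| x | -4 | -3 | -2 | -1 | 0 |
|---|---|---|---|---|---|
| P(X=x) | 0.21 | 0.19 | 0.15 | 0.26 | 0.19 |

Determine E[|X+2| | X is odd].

1

P(X is odd) = 0.19 + 0.26 = 0.45.
E[|X+2| | X is odd] = [1·0.19 + 1·0.26] / 0.45
 = 0.45 / 0.45
 = 1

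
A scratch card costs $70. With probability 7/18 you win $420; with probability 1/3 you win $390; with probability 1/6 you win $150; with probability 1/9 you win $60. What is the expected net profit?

255

E[payout] = 420·7/18 + 390·1/3 + 150·1/6 + 60·1/9
 = 490/3 + 130 + 25 + 20/3
 = 325
Net = 325 - 70 = 255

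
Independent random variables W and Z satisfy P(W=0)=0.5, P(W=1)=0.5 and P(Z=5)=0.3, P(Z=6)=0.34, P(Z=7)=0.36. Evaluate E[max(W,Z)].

E[max(W,Z)] = Σ_w Σ_z max(w,z) · P(W=w)P(Z=z)
 = 5·0.15 + 6·0.17 + 7·0.18 + 5·0.15 + 6·0.17 + 7·0.18
 = 0.75 + 1.02 + 1.26 + 0.75 + 1.02 + 1.26
 = 6.06

6.06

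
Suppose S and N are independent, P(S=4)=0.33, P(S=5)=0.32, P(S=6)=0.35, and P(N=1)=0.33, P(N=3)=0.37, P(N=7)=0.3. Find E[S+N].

E[S+N] = Σ_s Σ_n (s+n) · P(S=s)P(N=n)
 = 5·0.1089 + 7·0.1221 + 11·0.099 + 6·0.1056 + 8·0.1184 + 12·0.096 + 7·0.1155 + 9·0.1295 + 13·0.105
 = 0.5445 + 0.8547 + 1.089 + 0.6336 + 0.9472 + 1.152 + 0.8085 + 1.1655 + 1.365
 = 8.56

8.56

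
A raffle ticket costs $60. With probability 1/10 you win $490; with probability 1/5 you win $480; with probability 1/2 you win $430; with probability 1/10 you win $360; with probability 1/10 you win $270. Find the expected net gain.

363

E[payout] = 490·1/10 + 480·1/5 + 430·1/2 + 360·1/10 + 270·1/10
 = 49 + 96 + 215 + 36 + 27
 = 423
Net = 423 - 60 = 363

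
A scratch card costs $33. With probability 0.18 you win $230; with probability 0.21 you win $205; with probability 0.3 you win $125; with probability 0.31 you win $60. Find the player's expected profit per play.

E[payout] = 230·0.18 + 205·0.21 + 125·0.3 + 60·0.31
 = 41.4 + 43.05 + 37.5 + 18.6
 = 140.55
Net = 140.55 - 33 = 107.55

107.55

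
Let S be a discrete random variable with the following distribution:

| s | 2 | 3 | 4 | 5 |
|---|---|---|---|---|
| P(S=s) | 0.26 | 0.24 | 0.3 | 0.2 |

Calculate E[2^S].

14.16

E[2^S] = Σ 2^s·P(S=s)
 = 4·0.26 + 8·0.24 + 16·0.3 + 32·0.2
 = 1.04 + 1.92 + 4.8 + 6.4
 = 14.16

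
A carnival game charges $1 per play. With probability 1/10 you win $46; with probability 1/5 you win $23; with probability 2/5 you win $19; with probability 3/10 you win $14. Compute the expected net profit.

E[payout] = 46·1/10 + 23·1/5 + 19·2/5 + 14·3/10
 = 23/5 + 23/5 + 38/5 + 21/5
 = 21
Net = 21 - 1 = 20

20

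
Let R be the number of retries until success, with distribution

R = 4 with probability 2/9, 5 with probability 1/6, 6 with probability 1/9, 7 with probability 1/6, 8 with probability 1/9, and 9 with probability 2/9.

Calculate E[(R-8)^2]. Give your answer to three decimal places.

5.889

E[(R-8)^2] = Σ (r-8)^2·P(R=r)
 = 16·2/9 + 9·1/6 + 4·1/9 + 1·1/6 + 0·1/9 + 1·2/9
 = 32/9 + 3/2 + 4/9 + 1/6 + 0 + 2/9
 = 53/9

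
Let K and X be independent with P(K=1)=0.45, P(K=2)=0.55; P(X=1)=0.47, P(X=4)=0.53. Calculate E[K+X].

4.14

E[K+X] = Σ_k Σ_x (k+x) · P(K=k)P(X=x)
 = 2·0.2115 + 5·0.2385 + 3·0.2585 + 6·0.2915
 = 0.423 + 1.1925 + 0.7755 + 1.749
 = 4.14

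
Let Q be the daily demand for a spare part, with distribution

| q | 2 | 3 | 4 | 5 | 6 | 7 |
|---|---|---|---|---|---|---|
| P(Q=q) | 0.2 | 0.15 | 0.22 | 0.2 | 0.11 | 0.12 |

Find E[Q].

E[Q] = Σ q·P(Q=q)
 = 2·0.2 + 3·0.15 + 4·0.22 + 5·0.2 + 6·0.11 + 7·0.12
 = 0.4 + 0.45 + 0.88 + 1 + 0.66 + 0.84
 = 4.23

4.23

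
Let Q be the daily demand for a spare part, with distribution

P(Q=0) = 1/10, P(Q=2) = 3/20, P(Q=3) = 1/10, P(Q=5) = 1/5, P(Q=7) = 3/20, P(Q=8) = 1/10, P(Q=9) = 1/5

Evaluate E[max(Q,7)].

7.5

E[max(Q,7)] = Σ max(q,7)·P(Q=q)
 = 7·1/10 + 7·3/20 + 7·1/10 + 7·1/5 + 7·3/20 + 8·1/10 + 9·1/5
 = 7/10 + 21/20 + 7/10 + 7/5 + 21/20 + 4/5 + 9/5
 = 15/2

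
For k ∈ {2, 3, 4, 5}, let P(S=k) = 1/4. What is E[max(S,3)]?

E[max(S,3)] = Σ max(s,3)·P(S=s)
 = 3·1/4 + 3·1/4 + 4·1/4 + 5·1/4
 = 3/4 + 3/4 + 1 + 5/4
 = 15/4

3.75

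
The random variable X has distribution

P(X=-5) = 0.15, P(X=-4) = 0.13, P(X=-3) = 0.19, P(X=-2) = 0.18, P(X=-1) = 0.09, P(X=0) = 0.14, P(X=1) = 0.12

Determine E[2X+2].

E[2X+2] = Σ (2x+2)·P(X=x)
 = (-8)·0.15 + (-6)·0.13 + (-4)·0.19 + (-2)·0.18 + 0·0.09 + 2·0.14 + 4·0.12
 = (-1.2) + (-0.78) + (-0.76) + (-0.36) + 0 + 0.28 + 0.48
 = -2.34

-2.34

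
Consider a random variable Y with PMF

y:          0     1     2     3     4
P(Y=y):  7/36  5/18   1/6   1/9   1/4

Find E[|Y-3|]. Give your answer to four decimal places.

1.5556

E[|Y-3|] = Σ |y-3|·P(Y=y)
 = 3·7/36 + 2·5/18 + 1·1/6 + 0·1/9 + 1·1/4
 = 7/12 + 5/9 + 1/6 + 0 + 1/4
 = 14/9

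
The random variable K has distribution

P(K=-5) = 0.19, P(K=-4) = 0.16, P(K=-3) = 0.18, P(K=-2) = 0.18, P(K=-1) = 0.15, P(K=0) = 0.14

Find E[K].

-2.64

E[K] = Σ k·P(K=k)
 = (-5)·0.19 + (-4)·0.16 + (-3)·0.18 + (-2)·0.18 + (-1)·0.15 + 0·0.14
 = (-0.95) + (-0.64) + (-0.54) + (-0.36) + (-0.15) + 0
 = -2.64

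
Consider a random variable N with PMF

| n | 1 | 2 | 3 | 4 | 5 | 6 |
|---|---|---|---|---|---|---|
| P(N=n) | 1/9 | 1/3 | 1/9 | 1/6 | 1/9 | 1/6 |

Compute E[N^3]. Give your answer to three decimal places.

66.333

E[N^3] = Σ n^3·P(N=n)
 = 1·1/9 + 8·1/3 + 27·1/9 + 64·1/6 + 125·1/9 + 216·1/6
 = 1/9 + 8/3 + 3 + 32/3 + 125/9 + 36
 = 199/3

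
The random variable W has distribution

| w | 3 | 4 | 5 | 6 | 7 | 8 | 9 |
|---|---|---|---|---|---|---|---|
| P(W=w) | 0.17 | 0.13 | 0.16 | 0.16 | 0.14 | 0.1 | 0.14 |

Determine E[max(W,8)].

E[max(W,8)] = Σ max(w,8)·P(W=w)
 = 8·0.17 + 8·0.13 + 8·0.16 + 8·0.16 + 8·0.14 + 8·0.1 + 9·0.14
 = 1.36 + 1.04 + 1.28 + 1.28 + 1.12 + 0.8 + 1.26
 = 8.14

8.14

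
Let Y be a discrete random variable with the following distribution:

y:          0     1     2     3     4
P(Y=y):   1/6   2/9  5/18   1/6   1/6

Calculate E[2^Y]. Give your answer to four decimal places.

E[2^Y] = Σ 2^y·P(Y=y)
 = 1·1/6 + 2·2/9 + 4·5/18 + 8·1/6 + 16·1/6
 = 1/6 + 4/9 + 10/9 + 4/3 + 8/3
 = 103/18

5.7222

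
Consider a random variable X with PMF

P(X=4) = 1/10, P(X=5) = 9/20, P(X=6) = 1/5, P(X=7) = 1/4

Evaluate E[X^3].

191.6

E[X^3] = Σ x^3·P(X=x)
 = 64·1/10 + 125·9/20 + 216·1/5 + 343·1/4
 = 32/5 + 225/4 + 216/5 + 343/4
 = 958/5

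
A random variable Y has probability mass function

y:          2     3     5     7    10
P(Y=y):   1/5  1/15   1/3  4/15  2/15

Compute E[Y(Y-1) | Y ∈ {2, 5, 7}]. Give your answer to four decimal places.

P(Y ∈ {2, 5, 7}) = 1/5 + 1/3 + 4/15 = 4/5.
E[Y(Y-1) | Y ∈ {2, 5, 7}] = [2·1/5 + 20·1/3 + 42·4/15] / (4/5)
 = 274/15 / (4/5)
 = 137/6

22.8333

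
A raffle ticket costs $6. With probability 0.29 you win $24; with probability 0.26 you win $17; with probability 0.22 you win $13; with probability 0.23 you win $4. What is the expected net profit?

9.16

E[payout] = 24·0.29 + 17·0.26 + 13·0.22 + 4·0.23
 = 6.96 + 4.42 + 2.86 + 0.92
 = 15.16
Net = 15.16 - 6 = 9.16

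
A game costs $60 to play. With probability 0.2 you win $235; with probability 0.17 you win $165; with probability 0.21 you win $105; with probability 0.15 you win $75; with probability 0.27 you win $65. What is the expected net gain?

65.9

E[payout] = 235·0.2 + 165·0.17 + 105·0.21 + 75·0.15 + 65·0.27
 = 47 + 28.05 + 22.05 + 11.25 + 17.55
 = 125.9
Net = 125.9 - 60 = 65.9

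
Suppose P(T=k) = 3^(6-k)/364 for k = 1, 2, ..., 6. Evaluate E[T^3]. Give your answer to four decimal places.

E[T^3] = Σ t^3·P(T=t)
 = 1·243/364 + 8·81/364 + 27·27/364 + 64·9/364 + 125·3/364 + 216·1/364
 = 243/364 + 162/91 + 729/364 + 144/91 + 375/364 + 54/91
 = 2787/364

7.6566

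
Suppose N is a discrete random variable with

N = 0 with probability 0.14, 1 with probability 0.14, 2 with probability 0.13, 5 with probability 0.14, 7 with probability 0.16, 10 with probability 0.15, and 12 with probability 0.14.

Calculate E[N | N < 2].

P(N < 2) = 0.14 + 0.14 = 0.28.
E[N | N < 2] = [0·0.14 + 1·0.14] / 0.28
 = 0.14 / 0.28
 = 1/2

0.5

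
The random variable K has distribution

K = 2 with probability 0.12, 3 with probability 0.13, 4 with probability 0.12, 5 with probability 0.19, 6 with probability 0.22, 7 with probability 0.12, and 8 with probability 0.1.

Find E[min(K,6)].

4.7

E[min(K,6)] = Σ min(k,6)·P(K=k)
 = 2·0.12 + 3·0.13 + 4·0.12 + 5·0.19 + 6·0.22 + 6·0.12 + 6·0.1
 = 0.24 + 0.39 + 0.48 + 0.95 + 1.32 + 0.72 + 0.6
 = 4.7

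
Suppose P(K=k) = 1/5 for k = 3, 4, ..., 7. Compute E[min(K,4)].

E[min(K,4)] = Σ min(k,4)·P(K=k)
 = 3·1/5 + 4·1/5 + 4·1/5 + 4·1/5 + 4·1/5
 = 3/5 + 4/5 + 4/5 + 4/5 + 4/5
 = 19/5

3.8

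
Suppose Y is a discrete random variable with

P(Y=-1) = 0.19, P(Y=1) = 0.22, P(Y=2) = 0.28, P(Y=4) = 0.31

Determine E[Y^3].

E[Y^3] = Σ y^3·P(Y=y)
 = (-1)·0.19 + 1·0.22 + 8·0.28 + 64·0.31
 = (-0.19) + 0.22 + 2.24 + 19.84
 = 22.11

22.11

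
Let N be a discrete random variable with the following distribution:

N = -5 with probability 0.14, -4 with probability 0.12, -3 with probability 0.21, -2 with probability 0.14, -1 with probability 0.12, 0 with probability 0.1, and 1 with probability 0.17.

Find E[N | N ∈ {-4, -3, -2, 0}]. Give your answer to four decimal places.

P(N ∈ {-4, -3, -2, 0}) = 0.12 + 0.21 + 0.14 + 0.1 = 0.57.
E[N | N ∈ {-4, -3, -2, 0}] = [(-4)·0.12 + (-3)·0.21 + (-2)·0.14 + 0·0.1] / 0.57
 = -1.39 / 0.57
 = -139/57

-2.4386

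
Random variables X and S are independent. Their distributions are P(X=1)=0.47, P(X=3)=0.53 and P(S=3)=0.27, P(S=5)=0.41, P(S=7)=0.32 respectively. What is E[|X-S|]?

E[|X-S|] = Σ_x Σ_s |x-s| · P(X=x)P(S=s)
 = 2·0.1269 + 4·0.1927 + 6·0.1504 + 0·0.1431 + 2·0.2173 + 4·0.1696
 = 0.2538 + 0.7708 + 0.9024 + 0 + 0.4346 + 0.6784
 = 3.04

3.04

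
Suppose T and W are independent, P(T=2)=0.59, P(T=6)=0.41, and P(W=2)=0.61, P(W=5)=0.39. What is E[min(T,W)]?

2.4797

E[min(T,W)] = Σ_t Σ_w min(t,w) · P(T=t)P(W=w)
 = 2·0.3599 + 2·0.2301 + 2·0.2501 + 5·0.1599
 = 0.7198 + 0.4602 + 0.5002 + 0.7995
 = 2.4797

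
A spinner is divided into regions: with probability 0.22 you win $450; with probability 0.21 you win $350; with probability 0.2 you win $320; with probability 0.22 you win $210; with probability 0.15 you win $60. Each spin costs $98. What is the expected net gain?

E[payout] = 450·0.22 + 350·0.21 + 320·0.2 + 210·0.22 + 60·0.15
 = 99 + 73.5 + 64 + 46.2 + 9
 = 291.7
Net = 291.7 - 98 = 193.7

193.7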